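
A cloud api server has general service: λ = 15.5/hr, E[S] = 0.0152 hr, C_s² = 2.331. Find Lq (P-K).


ρ = λ·E[S] = 15.5·0.0152 = 0.2356
Lq = ρ²(1+C_s²)/(2(1−ρ)) = 0.05551·(1+2.331)/(2·0.7644)
= 0.05551·3.3310/1.5288 = 0.12094

Final: 0.12094


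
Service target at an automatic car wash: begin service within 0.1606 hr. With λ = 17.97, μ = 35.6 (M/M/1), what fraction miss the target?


ρ = 17.97/35.6 = 0.5048
P(Wq > t) = ρ·e^{−(μ−λ)t} = 0.5048·e^{−2.8314}
= 0.5048·0.058932 = 0.029747

Final: 0.029747


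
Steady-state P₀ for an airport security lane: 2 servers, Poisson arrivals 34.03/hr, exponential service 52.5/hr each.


a = λ/μ = 34.03/52.5 = 0.6482; ρ = a/c = 0.3241
Σ_{k=0}^{1} a^k/k! (terms k=0..1) = 1.00000 + 0.64819 = 1.64819
Tail: a^2/(2!(1−ρ)) = 0.42015/(2·0.6759) = 0.31081
P₀ = 1/(1.64819 + 0.31081) = 1/1.95900 = 0.510465

Final: 0.510465


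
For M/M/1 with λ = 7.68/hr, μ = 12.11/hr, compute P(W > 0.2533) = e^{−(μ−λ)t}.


W ~ Exponential(μ−λ) for M/M/1.
μ − λ = 12.11 − 7.68 = 4.4300
P(W > t) = e^{−(μ−λ)t} = e^{−1.1221} = 0.325589

Final: 0.325589


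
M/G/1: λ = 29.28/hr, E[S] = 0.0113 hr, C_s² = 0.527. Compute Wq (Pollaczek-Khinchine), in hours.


ρ = λ·E[S] = 29.28·0.0113 = 0.3309
E[S²] = E[S]²(1+C_s²) = 0.0113²·(1+0.527) = 0.0001950
Wq = λ·E[S²]/(2(1−ρ)) = 29.28·0.0001950/(2·0.6691) = 0.004266 hr

Final: 0.004266 hr


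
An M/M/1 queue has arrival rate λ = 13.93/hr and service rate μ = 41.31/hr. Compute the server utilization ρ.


ρ = λ/μ = 13.93/41.31 = 0.3372

Final: 0.3372


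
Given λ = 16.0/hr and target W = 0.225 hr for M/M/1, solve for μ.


W = 1/(μ−λ) ⇒ μ − λ = 1/W = 1/0.225 = 4.4444
μ = λ + 1/W = 16.0 + 4.4444 = 20.4444 per hr

Final: 20.4444 /hr


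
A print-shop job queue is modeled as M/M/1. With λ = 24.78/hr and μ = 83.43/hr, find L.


ρ = λ/μ = 24.78/83.43 = 0.2970
L = ρ/(1−ρ) = 0.2970/(1 − 0.2970) = 0.2970/0.7030 = 0.4225

Final: 0.4225


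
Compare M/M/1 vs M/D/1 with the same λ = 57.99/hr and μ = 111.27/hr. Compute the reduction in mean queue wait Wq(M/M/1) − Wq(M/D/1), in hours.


ρ = 57.99/111.27 = 0.5212
Wq(M/M/1) = ρ/(μ−λ) = 0.5212/53.28 = 0.009782 hr
Wq(M/D/1) = ρ/(2(μ−λ)) = 0.004891 hr
Savings = 0.009782 − 0.004891 = 0.004891 hr

Final: 0.004891 hr


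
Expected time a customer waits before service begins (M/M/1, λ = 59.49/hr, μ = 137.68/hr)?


ρ = 59.49/137.68 = 0.4321
Wq = ρ/(μ−λ) = 0.4321/(137.68 − 59.49) = 0.4321/78.19 = 0.005526 hr

Final: 0.005526 hr


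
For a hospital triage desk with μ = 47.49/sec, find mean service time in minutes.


Mean service time = 1/μ = 1/47.49 second = 0.02106 second
In minutes: 0.02106 × 0.0166667 = 0.0003510 min

Final: 0.0003510 min


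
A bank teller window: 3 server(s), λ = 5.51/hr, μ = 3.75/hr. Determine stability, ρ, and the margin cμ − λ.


Total capacity cμ = 3·3.75 = 11.25/hr
ρ = λ/(cμ) = 5.51/11.25 = 0.4898
Stable ⇔ ρ < 1: YES
Spare capacity = cμ − λ = 11.25 − 5.51 = 5.74/hr

Final: ρ = 0.4898; stable; margin = 5.74/hr


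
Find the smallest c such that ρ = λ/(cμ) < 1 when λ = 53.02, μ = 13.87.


Stability requires cμ > λ ⇔ c > λ/μ.
λ/μ = 53.02/13.87 = 3.8226
Minimum integer c = ⌊3.8226⌋ + 1 = 4
Check: 4·13.87 = 55.48 > 53.02, while 3·13.87 = 41.61 ≤ 53.02

Final: 4 servers


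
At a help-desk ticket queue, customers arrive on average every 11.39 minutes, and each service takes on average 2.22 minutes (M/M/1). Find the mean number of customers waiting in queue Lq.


λ = 60/11.39 = 5.2678 /hr
μ = 60/2.22 = 27.0270 /hr
ρ = λ/μ = 5.2678/27.0270 = 0.1949
Lq = ρ²/(1−ρ) = 0.03799/0.8051 = 0.04719

Final: 0.04719


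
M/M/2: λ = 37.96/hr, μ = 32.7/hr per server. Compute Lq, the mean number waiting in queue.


a = λ/μ = 1.1609; ρ = a/2 = 0.5804
P₀ = 0.265480
Lq = P₀·a^c·ρ / (c!·(1−ρ)²) = 0.265480·1.34759·0.5804/(2·0.17604)
= 0.58979

Final: 0.58979


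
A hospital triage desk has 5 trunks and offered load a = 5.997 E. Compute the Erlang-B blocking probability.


B(c,a) = (a^c/c!) / Σ_{k=0}^{c} a^k/k!
a^5/5! = 64.638162
Σ terms (k=0..5): 1.00000 + 5.99700 + 17.98200 + 35.94603 + 53.89208 + 64.63816 = 179.455274
B = 64.638162/179.455274 = 0.360191

Final: 0.360191


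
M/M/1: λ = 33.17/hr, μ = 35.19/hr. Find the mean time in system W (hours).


W = 1/(μ−λ) = 1/(35.19 − 33.17) = 1/2.02 = 0.4950 hr

Final: 0.4950 hr


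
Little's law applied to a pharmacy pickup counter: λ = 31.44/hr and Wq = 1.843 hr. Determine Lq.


Lq = λWq = 31.44·1.843 = 57.9439

Final: 57.9439


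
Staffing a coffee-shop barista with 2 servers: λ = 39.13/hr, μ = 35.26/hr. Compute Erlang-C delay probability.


a = λ/μ = 1.1098; ρ = a/2 = 0.5549
P₀ = 0.286275 (from M/M/c formula)
C(c,a) = [a^c/(c!(1−ρ))]·P₀ = [1.23156/(2·0.4451)]·0.286275
= 1.38339·0.286275 = 0.396031

Final: 0.396031


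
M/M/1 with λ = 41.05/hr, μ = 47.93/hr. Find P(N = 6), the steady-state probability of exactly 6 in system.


ρ = 41.05/47.93 = 0.8565
P_n = (1−ρ)·ρ^n = (1 − 0.8565)·0.8565^6 = 0.1435·0.394670 = 0.056652

Final: 0.056652


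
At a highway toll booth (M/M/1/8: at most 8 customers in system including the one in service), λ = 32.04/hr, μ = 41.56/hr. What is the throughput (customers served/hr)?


ρ = 0.7709; P_K = (1−ρ)ρ^8/(1−ρ^9) = 0.031624
λ_eff = λ(1 − P_K) = 32.04·(1 − 0.031624) = 32.04·0.968376 = 31.0268 /hr

Final: 31.0268 /hr


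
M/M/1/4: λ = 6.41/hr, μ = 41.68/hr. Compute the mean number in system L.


ρ = 6.41/41.68 = 0.1538
L = ρ[1 − (K+1)ρ^K + Kρ^(K+1)] / [(1−ρ)(1−ρ^(K+1))]
Numerator: 0.1538·(1 − 5·0.0005594 + 4·0.00008603) = 0.153414
Denominator: (0.8462)·(0.999914) = 0.846136
L = 0.153414/0.846136 = 0.1813

Final: 0.1813


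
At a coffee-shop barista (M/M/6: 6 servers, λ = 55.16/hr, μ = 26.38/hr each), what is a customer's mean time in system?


a = 2.0910; ρ = 0.3485; P₀ = 0.123327
Lq = P₀·a^c·ρ/(c!(1−ρ)²) = 0.01175
Wq = Lq/λ = 0.01175/55.16 = 0.0002131 hr
W = Wq + 1/μ = 0.0002131 + 0.03791 = 0.03812 hr

Final: 0.03812 hr


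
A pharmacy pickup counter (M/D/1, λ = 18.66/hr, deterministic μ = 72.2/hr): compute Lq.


ρ = 18.66/72.2 = 0.2584
M/D/1: Lq = ρ²/(2(1−ρ)) = 0.06680/(2·0.7416) = 0.04504

Final: 0.04504


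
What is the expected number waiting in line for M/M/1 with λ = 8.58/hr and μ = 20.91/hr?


ρ = 8.58/20.91 = 0.4103
Lq = ρ²/(1−ρ) = 0.1684/0.5897 = 0.2855

Final: 0.2855


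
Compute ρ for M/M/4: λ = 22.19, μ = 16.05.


ρ = λ/(cμ) = 22.19/(4·16.05) = 22.19/64.20 = 0.3456

Final: 0.3456


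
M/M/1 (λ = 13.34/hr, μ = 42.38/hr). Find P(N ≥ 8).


ρ = 13.34/42.38 = 0.3148
P(N ≥ n) = ρ^n = 0.3148^8 = 0.00009637

Final: 0.00009637


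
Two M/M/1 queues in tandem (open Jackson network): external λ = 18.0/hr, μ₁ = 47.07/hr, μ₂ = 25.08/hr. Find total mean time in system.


Each node sees arrival rate λ = 18.0/hr (tandem ⇒ throughput preserved).
W₁ = 1/(μ₁−λ) = 1/(47.07−18.0) = 0.03440 hr
W₂ = 1/(μ₂−λ) = 1/(25.08−18.0) = 0.14124 hr
W_total = W₁ + W₂ = 0.03440 + 0.14124 = 0.17564 hr

Final: 0.17564 hr


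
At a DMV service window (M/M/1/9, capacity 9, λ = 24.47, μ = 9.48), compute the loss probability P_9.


ρ = λ/μ = 24.47/9.48 = 2.5812
P_K = (1−ρ)ρ^K/(1−ρ^(K+1)) = (-1.5812·5086.636322)/(1 − 13129.745866)
= -8043.109543/-13128.745866 = 0.612634

Final: 0.612634


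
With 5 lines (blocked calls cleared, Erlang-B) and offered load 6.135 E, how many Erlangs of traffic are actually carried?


B(5,6.135) = 0.369723 (Erlang-B)
Carried load = a(1 − B) = 6.135·(1 − 0.369723) = 6.135·0.630277 = 3.8667 E

Final: 3.8667 Erlangs


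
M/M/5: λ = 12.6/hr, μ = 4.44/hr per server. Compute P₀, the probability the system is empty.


a = λ/μ = 12.6/4.44 = 2.8378; ρ = a/c = 0.5676
Σ_{k=0}^{4} a^k/k! (terms k=0..4) = 1.00000 + 2.83784 + 4.02666 + 3.80900 + 2.70233 = 14.37584
Tail: a^5/(5!(1−ρ)) = 184.05087/(120·0.4324) = 3.54681
P₀ = 1/(14.37584 + 3.54681) = 1/17.92265 = 0.055795

Final: 0.055795


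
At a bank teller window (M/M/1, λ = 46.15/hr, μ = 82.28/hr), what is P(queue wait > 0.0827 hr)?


ρ = 46.15/82.28 = 0.5609
P(Wq > t) = ρ·e^{−(μ−λ)t} = 0.5609·e^{−2.9880}
= 0.5609·0.050391 = 0.028264

Final: 0.028264


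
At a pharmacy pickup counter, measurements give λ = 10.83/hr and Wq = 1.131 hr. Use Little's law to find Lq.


Lq = λWq = 10.83·1.131 = 12.2487

Final: 12.2487


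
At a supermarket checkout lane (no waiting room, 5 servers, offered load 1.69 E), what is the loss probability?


B(c,a) = (a^c/c!) / Σ_{k=0}^{c} a^k/k!
a^5/5! = 0.114882
Σ terms (k=0..5): 1.00000 + 1.69000 + 1.42805 + 0.80447 + 0.33989 + 0.11488 = 5.377288
B = 0.114882/5.377288 = 0.021364

Final: 0.021364


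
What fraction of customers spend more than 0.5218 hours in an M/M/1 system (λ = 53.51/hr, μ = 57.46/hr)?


W ~ Exponential(μ−λ) for M/M/1.
μ − λ = 57.46 − 53.51 = 3.9500
P(W > t) = e^{−(μ−λ)t} = e^{−2.0611} = 0.127313

Final: 0.127313


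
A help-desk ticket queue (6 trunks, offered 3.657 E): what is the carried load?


B(6,3.657) = 0.093005 (Erlang-B)
Carried load = a(1 − B) = 3.657·(1 − 0.093005) = 3.657·0.906995 = 3.3169 E

Final: 3.3169 Erlangs


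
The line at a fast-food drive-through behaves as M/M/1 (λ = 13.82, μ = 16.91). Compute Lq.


ρ = 13.82/16.91 = 0.8173
Lq = ρ²/(1−ρ) = 0.6679/0.1827 = 3.6552

Final: 3.6552


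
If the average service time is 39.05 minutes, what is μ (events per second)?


μ = 1/(service time) in consistent units.
1 second = 0.0166667 min, so μ = 0.0166667/39.05 = 0.0004268 per second

Final: 0.0004268 /sec


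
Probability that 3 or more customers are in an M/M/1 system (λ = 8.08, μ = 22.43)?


ρ = 8.08/22.43 = 0.3602
P(N ≥ n) = ρ^n = 0.3602^3 = 0.046746

Final: 0.046746


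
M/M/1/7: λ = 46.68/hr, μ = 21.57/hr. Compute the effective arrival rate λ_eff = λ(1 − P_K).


ρ = 2.1641; P_K = (1−ρ)ρ^7/(1−ρ^8) = 0.539038
λ_eff = λ(1 − P_K) = 46.68·(1 − 0.539038) = 46.68·0.460962 = 21.5177 /hr

Final: 21.5177 /hr


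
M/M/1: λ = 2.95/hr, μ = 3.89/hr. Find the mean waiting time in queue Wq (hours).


ρ = 2.95/3.89 = 0.7584
Wq = ρ/(μ−λ) = 0.7584/(3.89 − 2.95) = 0.7584/0.9400 = 0.8068 hr

Final: 0.8068 hr


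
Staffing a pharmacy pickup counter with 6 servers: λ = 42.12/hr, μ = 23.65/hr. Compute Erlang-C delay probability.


a = λ/μ = 1.7810; ρ = a/6 = 0.2968
P₀ = 0.168352 (from M/M/c formula)
C(c,a) = [a^c/(c!(1−ρ))]·P₀ = [31.91121/(720·0.7032)]·0.168352
= 0.06303·0.168352 = 0.010611

Final: 0.010611


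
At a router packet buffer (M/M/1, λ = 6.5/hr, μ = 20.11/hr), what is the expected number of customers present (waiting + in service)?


ρ = λ/μ = 6.5/20.11 = 0.3232
L = ρ/(1−ρ) = 0.3232/(1 − 0.3232) = 0.3232/0.6768 = 0.4776

Final: 0.4776


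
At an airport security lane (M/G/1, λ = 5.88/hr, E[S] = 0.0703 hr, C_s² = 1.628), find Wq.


ρ = λ·E[S] = 5.88·0.0703 = 0.4134
E[S²] = E[S]²(1+C_s²) = 0.0703²·(1+1.628) = 0.012988
Wq = λ·E[S²]/(2(1−ρ)) = 5.88·0.012988/(2·0.5866) = 0.06509 hr

Final: 0.06509 hr


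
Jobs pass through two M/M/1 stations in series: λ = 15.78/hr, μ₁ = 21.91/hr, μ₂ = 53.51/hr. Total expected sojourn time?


Each node sees arrival rate λ = 15.78/hr (tandem ⇒ throughput preserved).
W₁ = 1/(μ₁−λ) = 1/(21.91−15.78) = 0.16313 hr
W₂ = 1/(μ₂−λ) = 1/(53.51−15.78) = 0.02650 hr
W_total = W₁ + W₂ = 0.16313 + 0.02650 = 0.18964 hr

Final: 0.18964 hr


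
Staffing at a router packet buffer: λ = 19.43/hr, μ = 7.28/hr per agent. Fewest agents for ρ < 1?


Stability requires cμ > λ ⇔ c > λ/μ.
λ/μ = 19.43/7.28 = 2.6690
Minimum integer c = ⌊2.6690⌋ + 1 = 3
Check: 3·7.28 = 21.84 > 19.43, while 2·7.28 = 14.56 ≤ 19.43

Final: 3 servers


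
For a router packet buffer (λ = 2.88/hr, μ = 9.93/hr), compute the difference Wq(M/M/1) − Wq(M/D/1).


ρ = 2.88/9.93 = 0.2900
Wq(M/M/1) = ρ/(μ−λ) = 0.2900/7.05 = 0.04114 hr
Wq(M/D/1) = ρ/(2(μ−λ)) = 0.02057 hr
Savings = 0.04114 − 0.02057 = 0.02057 hr

Final: 0.02057 hr


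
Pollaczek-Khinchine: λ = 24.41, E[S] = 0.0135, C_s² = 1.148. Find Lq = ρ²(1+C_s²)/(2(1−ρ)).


ρ = λ·E[S] = 24.41·0.0135 = 0.3295
Lq = ρ²(1+C_s²)/(2(1−ρ)) = 0.1086·(1+1.148)/(2·0.6705)
= 0.1086·2.1480/1.3409 = 0.17395

Final: 0.17395


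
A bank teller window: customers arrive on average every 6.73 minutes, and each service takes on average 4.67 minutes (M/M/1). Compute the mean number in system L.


λ = 60/6.73 = 8.9153 /hr
μ = 60/4.67 = 12.8480 /hr
ρ = λ/μ = 8.9153/12.8480 = 0.6939
L = ρ/(1−ρ) = 0.6939/0.3061 = 2.2670

Final: 2.2670


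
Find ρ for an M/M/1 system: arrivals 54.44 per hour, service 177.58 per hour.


ρ = λ/μ = 54.44/177.58 = 0.3066

Final: 0.3066


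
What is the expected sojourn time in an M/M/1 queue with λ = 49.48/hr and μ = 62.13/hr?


W = 1/(μ−λ) = 1/(62.13 − 49.48) = 1/12.65 = 0.07905 hr

Final: 0.07905 hr


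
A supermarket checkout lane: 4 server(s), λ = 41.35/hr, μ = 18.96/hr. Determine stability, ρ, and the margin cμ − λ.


Total capacity cμ = 4·18.96 = 75.84/hr
ρ = λ/(cμ) = 41.35/75.84 = 0.5452
Stable ⇔ ρ < 1: YES
Spare capacity = cμ − λ = 75.84 − 41.35 = 34.49/hr

Final: ρ = 0.5452; stable; margin = 34.49/hr


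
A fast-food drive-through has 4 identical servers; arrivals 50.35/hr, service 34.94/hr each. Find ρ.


ρ = λ/(cμ) = 50.35/(4·34.94) = 50.35/139.76 = 0.3603

Final: 0.3603


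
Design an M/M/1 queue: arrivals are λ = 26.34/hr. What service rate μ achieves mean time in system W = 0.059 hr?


W = 1/(μ−λ) ⇒ μ − λ = 1/W = 1/0.059 = 16.9492
μ = λ + 1/W = 26.34 + 16.9492 = 43.2892 per hr

Final: 43.2892 /hr


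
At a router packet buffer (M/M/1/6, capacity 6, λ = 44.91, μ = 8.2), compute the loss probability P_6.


ρ = λ/μ = 44.91/8.2 = 5.4768
P_K = (1−ρ)ρ^K/(1−ρ^(K+1)) = (-4.4768·26988.280548)/(1 − 147810.204806)
= -120821.924258/-147809.204806 = 0.817418

Final: 0.817418


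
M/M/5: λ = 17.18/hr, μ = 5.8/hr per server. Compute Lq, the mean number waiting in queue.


a = λ/μ = 2.9621; ρ = a/5 = 0.5924
P₀ = 0.048662
Lq = P₀·a^c·ρ / (c!·(1−ρ)²) = 0.048662·228.02152·0.5924/(120·0.16613)
= 0.32974

Final: 0.32974


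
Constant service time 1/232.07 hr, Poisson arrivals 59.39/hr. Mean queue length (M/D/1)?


ρ = 59.39/232.07 = 0.2559
M/D/1: Lq = ρ²/(2(1−ρ)) = 0.06549/(2·0.7441) = 0.04401

Final: 0.04401


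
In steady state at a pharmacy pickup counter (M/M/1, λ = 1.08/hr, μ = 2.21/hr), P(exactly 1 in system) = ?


ρ = 1.08/2.21 = 0.4887
P_n = (1−ρ)·ρ^n = (1 − 0.4887)·0.4887^1 = 0.5113·0.488688 = 0.249872

Final: 0.249872


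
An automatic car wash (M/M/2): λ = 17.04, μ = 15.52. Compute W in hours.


a = 1.0979; ρ = 0.5490; P₀ = 0.291181
Lq = P₀·a^c·ρ/(c!(1−ρ)²) = 0.47361
Wq = Lq/λ = 0.47361/17.04 = 0.02779 hr
W = Wq + 1/μ = 0.02779 + 0.06443 = 0.09223 hr

Final: 0.09223 hr


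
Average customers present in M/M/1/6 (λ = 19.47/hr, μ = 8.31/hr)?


ρ = 19.47/8.31 = 2.3430
L = ρ[1 − (K+1)ρ^K + Kρ^(K+1)] / [(1−ρ)(1−ρ^(K+1))]
Numerator: 2.3430·(1 − 7·165.420590 + 6·387.573874) = 2737.747018
Denominator: (-1.3430)·(-386.573874) = 519.153362
L = 2737.747018/519.153362 = 5.2735

Final: 5.2735


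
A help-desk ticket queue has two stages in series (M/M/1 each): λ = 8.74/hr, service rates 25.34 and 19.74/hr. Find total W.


Each node sees arrival rate λ = 8.74/hr (tandem ⇒ throughput preserved).
W₁ = 1/(μ₁−λ) = 1/(25.34−8.74) = 0.06024 hr
W₂ = 1/(μ₂−λ) = 1/(19.74−8.74) = 0.09091 hr
W_total = W₁ + W₂ = 0.06024 + 0.09091 = 0.15115 hr

Final: 0.15115 hr


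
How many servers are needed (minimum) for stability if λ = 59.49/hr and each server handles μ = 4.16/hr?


Stability requires cμ > λ ⇔ c > λ/μ.
λ/μ = 59.49/4.16 = 14.3005
Minimum integer c = ⌊14.3005⌋ + 1 = 15
Check: 15·4.16 = 62.40 > 59.49, while 14·4.16 = 58.24 ≤ 59.49

Final: 15 servers


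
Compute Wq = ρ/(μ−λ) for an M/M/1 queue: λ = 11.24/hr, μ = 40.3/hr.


ρ = 11.24/40.3 = 0.2789
Wq = ρ/(μ−λ) = 0.2789/(40.3 − 11.24) = 0.2789/29.06 = 0.009598 hr

Final: 0.009598 hr


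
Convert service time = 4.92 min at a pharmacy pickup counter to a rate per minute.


μ = 1/(service time) in consistent units.
1 minute = 1 min, so μ = 1/4.92 = 0.2033 per minute

Final: 0.2033 /min


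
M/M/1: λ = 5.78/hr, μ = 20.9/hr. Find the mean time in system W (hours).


W = 1/(μ−λ) = 1/(20.9 − 5.78) = 1/15.12 = 0.06614 hr

Final: 0.06614 hr


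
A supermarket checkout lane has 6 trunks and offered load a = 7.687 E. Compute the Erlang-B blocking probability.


B(c,a) = (a^c/c!) / Σ_{k=0}^{c} a^k/k!
a^6/6! = 286.555527
Σ terms (k=0..6): 1.00000 + 7.68700 + 29.54498 + 75.70410 + 145.48435 + 223.66764 + 286.55553 = 769.643604
B = 286.555527/769.643604 = 0.372322

Final: 0.372322


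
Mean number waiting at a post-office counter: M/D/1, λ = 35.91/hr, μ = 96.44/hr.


ρ = 35.91/96.44 = 0.3724
M/D/1: Lq = ρ²/(2(1−ρ)) = 0.1386/(2·0.6276) = 0.11045

Final: 0.11045


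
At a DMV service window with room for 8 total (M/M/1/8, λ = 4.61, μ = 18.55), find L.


ρ = 4.61/18.55 = 0.2485
L = ρ[1 − (K+1)ρ^K + Kρ^(K+1)] / [(1−ρ)(1−ρ^(K+1))]
Numerator: 0.2485·(1 − 9·0.00001455 + 8·0.000003616) = 0.248492
Denominator: (0.7515)·(0.999996) = 0.751480
L = 0.248492/0.751480 = 0.3307

Final: 0.3307


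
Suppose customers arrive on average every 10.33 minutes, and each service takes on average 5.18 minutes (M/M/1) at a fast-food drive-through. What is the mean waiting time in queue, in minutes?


λ = 60/10.33 = 5.8083 /hr
μ = 60/5.18 = 11.5830 /hr
ρ = λ/μ = 5.8083/11.5830 = 0.5015
Wq = ρ/(μ−λ) = 0.5015/(11.5830−5.8083) = 0.08684 hr
In minutes: 0.08684·60 = 5.210 min

Final: 5.210 min


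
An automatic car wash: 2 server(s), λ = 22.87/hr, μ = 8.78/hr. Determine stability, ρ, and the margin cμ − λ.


Total capacity cμ = 2·8.78 = 17.56/hr
ρ = λ/(cμ) = 22.87/17.56 = 1.3024
Stable ⇔ ρ < 1: NO
Spare capacity = cμ − λ = 17.56 − 22.87 = -5.31/hr

Final: ρ = 1.3024; unstable; margin = -5.31/hr


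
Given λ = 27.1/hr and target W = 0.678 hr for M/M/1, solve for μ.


W = 1/(μ−λ) ⇒ μ − λ = 1/W = 1/0.678 = 1.4749
μ = λ + 1/W = 27.1 + 1.4749 = 28.5749 per hr

Final: 28.5749 /hr


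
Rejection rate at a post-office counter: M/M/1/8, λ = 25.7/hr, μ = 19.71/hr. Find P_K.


ρ = λ/μ = 25.7/19.71 = 1.3039
P_K = (1−ρ)ρ^K/(1−ρ^(K+1)) = (-0.3039·8.355491)/(1 − 10.894781)
= -2.539289/-9.894781 = 0.256629

Final: 0.256629


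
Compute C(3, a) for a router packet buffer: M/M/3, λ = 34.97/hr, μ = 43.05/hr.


a = λ/μ = 0.8123; ρ = a/3 = 0.2708
P₀ = 0.441552 (from M/M/c formula)
C(c,a) = [a^c/(c!(1−ρ))]·P₀ = [0.53600/(6·0.7292)]·0.441552
= 0.12250·0.441552 = 0.054092

Final: 0.054092


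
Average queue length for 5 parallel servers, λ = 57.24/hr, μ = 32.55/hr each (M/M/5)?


a = λ/μ = 1.7585; ρ = a/5 = 0.3517
P₀ = 0.171653
Lq = P₀·a^c·ρ / (c!·(1−ρ)²) = 0.171653·16.81679·0.3517/(120·0.42029)
= 0.02013

Final: 0.02013


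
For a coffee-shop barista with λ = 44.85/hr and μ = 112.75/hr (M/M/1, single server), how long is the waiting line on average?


ρ = 44.85/112.75 = 0.3978
Lq = ρ²/(1−ρ) = 0.1582/0.6022 = 0.2627

Final: 0.2627


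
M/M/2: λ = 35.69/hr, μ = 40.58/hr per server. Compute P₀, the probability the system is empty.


a = λ/μ = 35.69/40.58 = 0.8795; ρ = a/c = 0.4397
Σ_{k=0}^{1} a^k/k! (terms k=0..1) = 1.00000 + 0.87950 = 1.87950
Tail: a^2/(2!(1−ρ)) = 0.77352/(2·0.5603) = 0.69033
P₀ = 1/(1.87950 + 0.69033) = 1/2.56983 = 0.389131

Final: 0.389131


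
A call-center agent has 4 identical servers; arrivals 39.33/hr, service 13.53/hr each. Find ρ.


ρ = λ/(cμ) = 39.33/(4·13.53) = 39.33/54.12 = 0.7267

Final: 0.7267


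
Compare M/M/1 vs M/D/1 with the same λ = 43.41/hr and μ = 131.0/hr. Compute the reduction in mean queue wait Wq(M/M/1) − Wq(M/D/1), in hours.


ρ = 43.41/131.0 = 0.3314
Wq(M/M/1) = ρ/(μ−λ) = 0.3314/87.59 = 0.003783 hr
Wq(M/D/1) = ρ/(2(μ−λ)) = 0.001892 hr
Savings = 0.003783 − 0.001892 = 0.001892 hr

Final: 0.001892 hr


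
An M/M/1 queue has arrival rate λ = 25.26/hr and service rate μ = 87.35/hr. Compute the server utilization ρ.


ρ = λ/μ = 25.26/87.35 = 0.2892

Final: 0.2892


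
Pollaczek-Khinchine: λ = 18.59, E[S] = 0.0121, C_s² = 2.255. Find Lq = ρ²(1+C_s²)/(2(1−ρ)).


ρ = λ·E[S] = 18.59·0.0121 = 0.2249
Lq = ρ²(1+C_s²)/(2(1−ρ)) = 0.05060·(1+2.255)/(2·0.7751)
= 0.05060·3.2550/1.5501 = 0.10625

Final: 0.10625


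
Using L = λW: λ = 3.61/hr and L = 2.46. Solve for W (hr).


W = L/λ = 2.46/3.61 = 0.6814 hr

Final: 0.6814 hr


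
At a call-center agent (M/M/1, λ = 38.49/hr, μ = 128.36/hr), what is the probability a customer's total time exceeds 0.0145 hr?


W ~ Exponential(μ−λ) for M/M/1.
μ − λ = 128.36 − 38.49 = 89.8700
P(W > t) = e^{−(μ−λ)t} = e^{−1.3031} = 0.271684

Final: 0.271684


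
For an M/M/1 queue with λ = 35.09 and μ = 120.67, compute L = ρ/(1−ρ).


ρ = λ/μ = 35.09/120.67 = 0.2908
L = ρ/(1−ρ) = 0.2908/(1 − 0.2908) = 0.2908/0.7092 = 0.4100

Final: 0.4100


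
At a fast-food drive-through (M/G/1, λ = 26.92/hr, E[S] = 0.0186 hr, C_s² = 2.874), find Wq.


ρ = λ·E[S] = 26.92·0.0186 = 0.5007
E[S²] = E[S]²(1+C_s²) = 0.0186²·(1+2.874) = 0.001340
Wq = λ·E[S²]/(2(1−ρ)) = 26.92·0.001340/(2·0.4993) = 0.03613 hr

Final: 0.03613 hr


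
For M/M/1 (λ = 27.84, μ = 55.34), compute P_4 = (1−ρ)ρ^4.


ρ = 27.84/55.34 = 0.5031
P_n = (1−ρ)·ρ^n = (1 − 0.5031)·0.5031^4 = 0.4969·0.064050 = 0.031828

Final: 0.031828


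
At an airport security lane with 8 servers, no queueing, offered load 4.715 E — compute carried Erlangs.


B(8,4.715) = 0.057200 (Erlang-B)
Carried load = a(1 − B) = 4.715·(1 − 0.057200) = 4.715·0.942800 = 4.4453 E

Final: 4.4453 Erlangs


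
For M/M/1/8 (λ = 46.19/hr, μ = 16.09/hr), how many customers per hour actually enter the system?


ρ = 2.8707; P_K = (1−ρ)ρ^8/(1−ρ^9) = 0.651705
λ_eff = λ(1 − P_K) = 46.19·(1 − 0.651705) = 46.19·0.348295 = 16.0877 /hr

Final: 16.0877 /hr


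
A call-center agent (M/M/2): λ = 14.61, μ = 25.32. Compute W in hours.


a = 0.5770; ρ = 0.2885; P₀ = 0.552184
Lq = P₀·a^c·ρ/(c!(1−ρ)²) = 0.05239
Wq = Lq/λ = 0.05239/14.61 = 0.003586 hr
W = Wq + 1/μ = 0.003586 + 0.03949 = 0.04308 hr

Final: 0.04308 hr


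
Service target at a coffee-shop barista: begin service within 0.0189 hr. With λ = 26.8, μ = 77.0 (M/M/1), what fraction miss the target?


ρ = 26.8/77.0 = 0.3481
P(Wq > t) = ρ·e^{−(μ−λ)t} = 0.3481·e^{−0.9488}
= 0.3481·0.387213 = 0.134770

Final: 0.134770


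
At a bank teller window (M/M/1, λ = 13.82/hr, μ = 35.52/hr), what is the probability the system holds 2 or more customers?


ρ = 13.82/35.52 = 0.3891
P(N ≥ n) = ρ^n = 0.3891^2 = 0.151381

Final: 0.151381


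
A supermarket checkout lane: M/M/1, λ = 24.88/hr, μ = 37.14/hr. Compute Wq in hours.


ρ = 24.88/37.14 = 0.6699
Wq = ρ/(μ−λ) = 0.6699/(37.14 − 24.88) = 0.6699/12.26 = 0.05464 hr

Final: 0.05464 hr


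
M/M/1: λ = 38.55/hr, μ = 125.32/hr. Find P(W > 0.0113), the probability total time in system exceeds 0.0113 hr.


W ~ Exponential(μ−λ) for M/M/1.
μ − λ = 125.32 − 38.55 = 86.7700
P(W > t) = e^{−(μ−λ)t} = e^{−0.9805} = 0.375123

Final: 0.375123


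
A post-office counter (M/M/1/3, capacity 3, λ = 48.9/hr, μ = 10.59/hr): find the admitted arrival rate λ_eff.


ρ = 4.6176; P_K = (1−ρ)ρ^3/(1−ρ^4) = 0.785163
λ_eff = λ(1 − P_K) = 48.9·(1 − 0.785163) = 48.9·0.214837 = 10.5055 /hr

Final: 10.5055 /hr


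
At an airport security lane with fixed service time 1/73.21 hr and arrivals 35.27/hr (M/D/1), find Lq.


ρ = 35.27/73.21 = 0.4818
M/D/1: Lq = ρ²/(2(1−ρ)) = 0.2321/(2·0.5182) = 0.22393

Final: 0.22393


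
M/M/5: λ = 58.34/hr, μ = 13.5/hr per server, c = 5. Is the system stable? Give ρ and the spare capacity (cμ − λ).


Total capacity cμ = 5·13.5 = 67.50/hr
ρ = λ/(cμ) = 58.34/67.50 = 0.8643
Stable ⇔ ρ < 1: YES
Spare capacity = cμ − λ = 67.50 − 58.34 = 9.16/hr

Final: ρ = 0.8643; stable; margin = 9.16/hr


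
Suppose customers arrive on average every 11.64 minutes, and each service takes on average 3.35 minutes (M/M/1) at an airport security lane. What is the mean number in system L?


λ = 60/11.64 = 5.1546 /hr
μ = 60/3.35 = 17.9104 /hr
ρ = λ/μ = 5.1546/17.9104 = 0.2878
L = ρ/(1−ρ) = 0.2878/0.7122 = 0.4041

Final: 0.4041


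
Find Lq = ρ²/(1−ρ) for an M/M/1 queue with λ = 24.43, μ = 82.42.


ρ = 24.43/82.42 = 0.2964
Lq = ρ²/(1−ρ) = 0.08786/0.7036 = 0.1249

Final: 0.1249


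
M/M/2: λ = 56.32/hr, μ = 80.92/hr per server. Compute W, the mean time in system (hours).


a = 0.6960; ρ = 0.3480; P₀ = 0.483682
Lq = P₀·a^c·ρ/(c!(1−ρ)²) = 0.09590
Wq = Lq/λ = 0.09590/56.32 = 0.001703 hr
W = Wq + 1/μ = 0.001703 + 0.01236 = 0.01406 hr

Final: 0.01406 hr


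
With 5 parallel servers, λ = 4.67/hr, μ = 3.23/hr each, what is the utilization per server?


ρ = λ/(cμ) = 4.67/(5·3.23) = 4.67/16.15 = 0.2892

Final: 0.2892


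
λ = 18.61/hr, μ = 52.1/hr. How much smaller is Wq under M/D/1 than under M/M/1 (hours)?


ρ = 18.61/52.1 = 0.3572
Wq(M/M/1) = ρ/(μ−λ) = 0.3572/33.49 = 0.01067 hr
Wq(M/D/1) = ρ/(2(μ−λ)) = 0.005333 hr
Savings = 0.01067 − 0.005333 = 0.005333 hr

Final: 0.005333 hr


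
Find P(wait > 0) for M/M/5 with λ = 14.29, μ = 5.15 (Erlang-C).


a = λ/μ = 2.7748; ρ = a/5 = 0.5550
P₀ = 0.059756 (from M/M/c formula)
C(c,a) = [a^c/(c!(1−ρ))]·P₀ = [164.48451/(120·0.4450)]·0.059756
= 3.07990·0.059756 = 0.184041

Final: 0.184041


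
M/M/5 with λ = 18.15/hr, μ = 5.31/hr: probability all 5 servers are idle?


a = λ/μ = 18.15/5.31 = 3.4181; ρ = a/c = 0.6836
Σ_{k=0}^{4} a^k/k! (terms k=0..4) = 1.00000 + 3.41808 + 5.84163 + 6.65572 + 5.68744 = 22.60288
Tail: a^5/(5!(1−ρ)) = 466.56326/(120·0.3164) = 12.28894
P₀ = 1/(22.60288 + 12.28894) = 1/34.89182 = 0.028660

Final: 0.028660


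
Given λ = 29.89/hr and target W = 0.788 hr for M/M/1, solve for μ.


W = 1/(μ−λ) ⇒ μ − λ = 1/W = 1/0.788 = 1.2690
μ = λ + 1/W = 29.89 + 1.2690 = 31.1590 per hr

Final: 31.1590 /hr


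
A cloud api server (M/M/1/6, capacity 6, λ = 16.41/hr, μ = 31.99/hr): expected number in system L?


ρ = 16.41/31.99 = 0.5130
L = ρ[1 − (K+1)ρ^K + Kρ^(K+1)] / [(1−ρ)(1−ρ^(K+1))]
Numerator: 0.5130·(1 − 7·0.018221 + 6·0.009347) = 0.476313
Denominator: (0.4870)·(0.990653) = 0.482475
L = 0.476313/0.482475 = 0.9872

Final: 0.9872


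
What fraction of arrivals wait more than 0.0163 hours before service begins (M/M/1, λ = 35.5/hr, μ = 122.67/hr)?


ρ = 35.5/122.67 = 0.2894
P(Wq > t) = ρ·e^{−(μ−λ)t} = 0.2894·e^{−1.4209}
= 0.2894·0.241504 = 0.069890

Final: 0.069890


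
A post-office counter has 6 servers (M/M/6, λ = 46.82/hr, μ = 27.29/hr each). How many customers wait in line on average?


a = λ/μ = 1.7156; ρ = a/6 = 0.2859
P₀ = 0.179743
Lq = P₀·a^c·ρ / (c!·(1−ρ)²) = 0.179743·25.50159·0.2859/(720·0.50988)
= 0.003570

Final: 0.003570


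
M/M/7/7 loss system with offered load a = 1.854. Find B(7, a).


B(c,a) = (a^c/c!) / Σ_{k=0}^{c} a^k/k!
a^7/7! = 0.014940
Σ terms (k=0..7): 1.00000 + 1.85400 + 1.71866 + 1.06213 + 0.49230 + 0.18254 + 0.05641 + 0.01494 = 6.380976
B = 0.014940/6.380976 = 0.002341

Final: 0.002341


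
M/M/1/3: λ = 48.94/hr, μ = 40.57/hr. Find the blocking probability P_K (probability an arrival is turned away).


ρ = λ/μ = 48.94/40.57 = 1.2063
P_K = (1−ρ)ρ^K/(1−ρ^(K+1)) = (-0.2063·1.755403)/(1 − 2.117561)
= -0.362157/-1.117561 = 0.324061

Final: 0.324061


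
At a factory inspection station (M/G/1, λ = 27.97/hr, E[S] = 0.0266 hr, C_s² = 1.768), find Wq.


ρ = λ·E[S] = 27.97·0.0266 = 0.7440
E[S²] = E[S]²(1+C_s²) = 0.0266²·(1+1.768) = 0.001959
Wq = λ·E[S²]/(2(1−ρ)) = 27.97·0.001959/(2·0.2560) = 0.10699 hr

Final: 0.10699 hr


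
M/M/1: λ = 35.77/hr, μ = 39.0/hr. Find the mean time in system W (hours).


W = 1/(μ−λ) = 1/(39.0 − 35.77) = 1/3.23 = 0.3096 hr

Final: 0.3096 hr


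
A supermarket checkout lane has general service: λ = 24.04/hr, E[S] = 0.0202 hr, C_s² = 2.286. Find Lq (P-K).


ρ = λ·E[S] = 24.04·0.0202 = 0.4856
Lq = ρ²(1+C_s²)/(2(1−ρ)) = 0.2358·(1+2.286)/(2·0.5144)
= 0.2358·3.2860/1.0288 = 0.75321

Final: 0.75321


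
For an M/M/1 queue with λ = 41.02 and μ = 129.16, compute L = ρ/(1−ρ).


ρ = λ/μ = 41.02/129.16 = 0.3176
L = ρ/(1−ρ) = 0.3176/(1 − 0.3176) = 0.3176/0.6824 = 0.4654

Final: 0.4654


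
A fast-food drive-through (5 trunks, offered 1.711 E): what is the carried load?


B(5,1.711) = 0.022263 (Erlang-B)
Carried load = a(1 − B) = 1.711·(1 − 0.022263) = 1.711·0.977737 = 1.6729 E

Final: 1.6729 Erlangs


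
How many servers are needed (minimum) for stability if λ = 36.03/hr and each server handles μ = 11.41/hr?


Stability requires cμ > λ ⇔ c > λ/μ.
λ/μ = 36.03/11.41 = 3.1578
Minimum integer c = ⌊3.1578⌋ + 1 = 4
Check: 4·11.41 = 45.64 > 36.03, while 3·11.41 = 34.23 ≤ 36.03

Final: 4 servers


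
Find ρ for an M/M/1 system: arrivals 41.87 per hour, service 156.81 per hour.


ρ = λ/μ = 41.87/156.81 = 0.2670

Final: 0.2670


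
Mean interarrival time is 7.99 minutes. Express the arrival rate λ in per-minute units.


λ = 1/(interarrival time) in consistent units.
1 minute = 1 min, so λ = 1/7.99 = 0.1252 per minute

Final: 0.1252 /min


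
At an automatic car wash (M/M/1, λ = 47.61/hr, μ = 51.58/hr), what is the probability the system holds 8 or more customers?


ρ = 47.61/51.58 = 0.9230
P(N ≥ n) = ρ^n = 0.9230^8 = 0.526908

Final: 0.526908


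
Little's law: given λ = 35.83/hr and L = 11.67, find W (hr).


W = L/λ = 11.67/35.83 = 0.3257 hr

Final: 0.3257 hr


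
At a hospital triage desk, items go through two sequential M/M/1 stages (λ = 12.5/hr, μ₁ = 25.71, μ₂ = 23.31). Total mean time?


Each node sees arrival rate λ = 12.5/hr (tandem ⇒ throughput preserved).
W₁ = 1/(μ₁−λ) = 1/(25.71−12.5) = 0.07570 hr
W₂ = 1/(μ₂−λ) = 1/(23.31−12.5) = 0.09251 hr
W_total = W₁ + W₂ = 0.07570 + 0.09251 = 0.16821 hr

Final: 0.16821 hr


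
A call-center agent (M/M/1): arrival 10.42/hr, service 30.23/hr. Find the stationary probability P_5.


ρ = 10.42/30.23 = 0.3447
P_n = (1−ρ)·ρ^n = (1 − 0.3447)·0.3447^5 = 0.6553·0.004866 = 0.003189

Final: 0.003189


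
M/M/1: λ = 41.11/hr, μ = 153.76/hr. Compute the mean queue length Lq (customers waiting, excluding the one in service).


ρ = 41.11/153.76 = 0.2674
Lq = ρ²/(1−ρ) = 0.07148/0.7326 = 0.09757

Final: 0.09757


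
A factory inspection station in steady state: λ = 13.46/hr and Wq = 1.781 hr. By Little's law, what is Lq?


Lq = λWq = 13.46·1.781 = 23.9723

Final: 23.9723


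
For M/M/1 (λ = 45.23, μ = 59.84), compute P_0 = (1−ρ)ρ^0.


ρ = 45.23/59.84 = 0.7558
P_n = (1−ρ)·ρ^n = (1 − 0.7558)·0.7558^0 = 0.2442·1.000000 = 0.244151

Final: 0.244151


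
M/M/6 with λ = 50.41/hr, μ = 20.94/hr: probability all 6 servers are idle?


a = λ/μ = 50.41/20.94 = 2.4074; ρ = a/c = 0.4012
Σ_{k=0}^{5} a^k/k! (terms k=0..5) = 1.00000 + 2.40735 + 2.89768 + 2.32525 + 1.39942 + 0.67378 = 10.70348
Tail: a^6/(6!(1−ρ)) = 194.64360/(720·0.5988) = 0.45149
P₀ = 1/(10.70348 + 0.45149) = 1/11.15497 = 0.089646

Final: 0.089646


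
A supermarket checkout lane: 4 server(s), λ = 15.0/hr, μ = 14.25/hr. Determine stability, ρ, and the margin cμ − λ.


Total capacity cμ = 4·14.25 = 57.00/hr
ρ = λ/(cμ) = 15.0/57.00 = 0.2632
Stable ⇔ ρ < 1: YES
Spare capacity = cμ − λ = 57.00 − 15.0 = 42.00/hr

Final: ρ = 0.2632; stable; margin = 42.00/hr


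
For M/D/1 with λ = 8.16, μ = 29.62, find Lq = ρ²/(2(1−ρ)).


ρ = 8.16/29.62 = 0.2755
M/D/1: Lq = ρ²/(2(1−ρ)) = 0.07589/(2·0.7245) = 0.05238

Final: 0.05238


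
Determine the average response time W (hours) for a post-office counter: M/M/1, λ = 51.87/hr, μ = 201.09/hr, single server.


W = 1/(μ−λ) = 1/(201.09 − 51.87) = 1/149.22 = 0.006702 hr

Final: 0.006702 hr


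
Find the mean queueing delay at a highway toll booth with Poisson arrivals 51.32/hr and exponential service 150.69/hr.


ρ = 51.32/150.69 = 0.3406
Wq = ρ/(μ−λ) = 0.3406/(150.69 − 51.32) = 0.3406/99.37 = 0.003427 hr

Final: 0.003427 hr


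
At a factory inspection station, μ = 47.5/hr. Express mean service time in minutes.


Mean service time = 1/μ = 1/47.5 hour = 0.02105 hour
In minutes: 0.02105 × 60 = 1.2632 min

Final: 1.2632 min


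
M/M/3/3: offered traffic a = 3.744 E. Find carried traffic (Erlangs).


B(3,3.744) = 0.426686 (Erlang-B)
Carried load = a(1 − B) = 3.744·(1 − 0.426686) = 3.744·0.573314 = 2.1465 E

Final: 2.1465 Erlangs


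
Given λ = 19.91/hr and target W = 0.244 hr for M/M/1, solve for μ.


W = 1/(μ−λ) ⇒ μ − λ = 1/W = 1/0.244 = 4.0984
μ = λ + 1/W = 19.91 + 4.0984 = 24.0084 per hr

Final: 24.0084 /hr


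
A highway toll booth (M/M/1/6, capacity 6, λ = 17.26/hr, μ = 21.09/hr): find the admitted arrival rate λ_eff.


ρ = 0.8184; P_K = (1−ρ)ρ^6/(1−ρ^7) = 0.072356
λ_eff = λ(1 − P_K) = 17.26·(1 − 0.072356) = 17.26·0.927644 = 16.0111 /hr

Final: 16.0111 /hr


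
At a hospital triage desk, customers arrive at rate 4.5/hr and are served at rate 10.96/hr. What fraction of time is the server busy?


ρ = λ/μ = 4.5/10.96 = 0.4106

Final: 0.4106


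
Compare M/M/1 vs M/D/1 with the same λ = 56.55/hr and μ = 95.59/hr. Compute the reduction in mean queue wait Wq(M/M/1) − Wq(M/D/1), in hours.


ρ = 56.55/95.59 = 0.5916
Wq(M/M/1) = ρ/(μ−λ) = 0.5916/39.04 = 0.01515 hr
Wq(M/D/1) = ρ/(2(μ−λ)) = 0.007577 hr
Savings = 0.01515 − 0.007577 = 0.007577 hr

Final: 0.007577 hr


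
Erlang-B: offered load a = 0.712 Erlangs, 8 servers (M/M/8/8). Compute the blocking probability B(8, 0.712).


B(c,a) = (a^c/c!) / Σ_{k=0}^{c} a^k/k!
a^8/8! = 0.000001638
Σ terms (k=0..8): 1.00000 + 0.71200 + 0.25347 + 0.06016 + 0.01071 + 0.001525 + 0.0001809 + 0.00001840 + 0.000001638 = 2.038063
B = 0.000001638/2.038063 = 0.0000008037

Final: 0.0000008037


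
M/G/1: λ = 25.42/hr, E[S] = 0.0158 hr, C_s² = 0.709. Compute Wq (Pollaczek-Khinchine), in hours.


ρ = λ·E[S] = 25.42·0.0158 = 0.4016
E[S²] = E[S]²(1+C_s²) = 0.0158²·(1+0.709) = 0.0004266
Wq = λ·E[S²]/(2(1−ρ)) = 25.42·0.0004266/(2·0.5984) = 0.009062 hr

Final: 0.009062 hr


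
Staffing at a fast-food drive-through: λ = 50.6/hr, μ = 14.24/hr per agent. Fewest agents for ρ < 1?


Stability requires cμ > λ ⇔ c > λ/μ.
λ/μ = 50.6/14.24 = 3.5534
Minimum integer c = ⌊3.5534⌋ + 1 = 4
Check: 4·14.24 = 56.96 > 50.6, while 3·14.24 = 42.72 ≤ 50.6

Final: 4 servers


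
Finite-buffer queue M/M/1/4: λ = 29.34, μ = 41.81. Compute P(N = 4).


ρ = λ/μ = 29.34/41.81 = 0.7017
P_K = (1−ρ)ρ^K/(1−ρ^(K+1)) = (0.2983·0.242504)/(1 − 0.170177)
= 0.072328/0.829823 = 0.087161

Final: 0.087161


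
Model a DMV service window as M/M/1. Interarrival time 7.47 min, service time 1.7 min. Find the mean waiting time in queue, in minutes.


λ = 60/7.47 = 8.0321 /hr
μ = 60/1.7 = 35.2941 /hr
ρ = λ/μ = 8.0321/35.2941 = 0.2276
Wq = ρ/(μ−λ) = 0.2276/(35.2941−8.0321) = 0.008348 hr
In minutes: 0.008348·60 = 0.5009 min

Final: 0.5009 min


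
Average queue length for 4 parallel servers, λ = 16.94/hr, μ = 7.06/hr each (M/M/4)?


a = λ/μ = 2.3994; ρ = a/4 = 0.5999
P₀ = 0.083112
Lq = P₀·a^c·ρ / (c!·(1−ρ)²) = 0.083112·33.14628·0.5999/(24·0.16011)
= 0.43004

Final: 0.43004


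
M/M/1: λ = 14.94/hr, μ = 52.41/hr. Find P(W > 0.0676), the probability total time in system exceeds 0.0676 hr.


W ~ Exponential(μ−λ) for M/M/1.
μ − λ = 52.41 − 14.94 = 37.4700
P(W > t) = e^{−(μ−λ)t} = e^{−2.5330} = 0.079423

Final: 0.079423


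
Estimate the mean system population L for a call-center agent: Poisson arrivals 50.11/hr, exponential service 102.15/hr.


ρ = λ/μ = 50.11/102.15 = 0.4906
L = ρ/(1−ρ) = 0.4906/(1 − 0.4906) = 0.4906/0.5094 = 0.9629

Final: 0.9629


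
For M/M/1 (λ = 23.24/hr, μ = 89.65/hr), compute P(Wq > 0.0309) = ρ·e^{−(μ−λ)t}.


ρ = 23.24/89.65 = 0.2592
P(Wq > t) = ρ·e^{−(μ−λ)t} = 0.2592·e^{−2.0521}
= 0.2592·0.128469 = 0.033303

Final: 0.033303


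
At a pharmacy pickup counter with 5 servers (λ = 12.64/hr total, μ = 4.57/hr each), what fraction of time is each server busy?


ρ = λ/(cμ) = 12.64/(5·4.57) = 12.64/22.85 = 0.5532

Final: 0.5532


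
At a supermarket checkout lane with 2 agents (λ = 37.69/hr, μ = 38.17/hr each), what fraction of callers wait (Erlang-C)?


a = λ/μ = 0.9874; ρ = a/2 = 0.4937
P₀ = 0.338946 (from M/M/c formula)
C(c,a) = [a^c/(c!(1−ρ))]·P₀ = [0.97501/(2·0.5063)]·0.338946
= 0.96290·0.338946 = 0.326371

Final: 0.326371


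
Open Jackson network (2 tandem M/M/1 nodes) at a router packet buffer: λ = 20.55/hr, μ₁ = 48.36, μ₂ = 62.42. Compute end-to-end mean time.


Each node sees arrival rate λ = 20.55/hr (tandem ⇒ throughput preserved).
W₁ = 1/(μ₁−λ) = 1/(48.36−20.55) = 0.03596 hr
W₂ = 1/(μ₂−λ) = 1/(62.42−20.55) = 0.02388 hr
W_total = W₁ + W₂ = 0.03596 + 0.02388 = 0.05984 hr

Final: 0.05984 hr


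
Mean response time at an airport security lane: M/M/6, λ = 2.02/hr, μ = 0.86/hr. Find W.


a = 2.3488; ρ = 0.3915; P₀ = 0.095108
Lq = P₀·a^c·ρ/(c!(1−ρ)²) = 0.02345
Wq = Lq/λ = 0.02345/2.02 = 0.01161 hr
W = Wq + 1/μ = 0.01161 + 1.16279 = 1.17440 hr

Final: 1.17440 hr


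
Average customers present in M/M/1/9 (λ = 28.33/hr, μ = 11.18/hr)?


ρ = 28.33/11.18 = 2.5340
L = ρ[1 − (K+1)ρ^K + Kρ^(K+1)] / [(1−ρ)(1−ρ^(K+1))]
Numerator: 2.5340·(1 − 10·4307.675089 + 9·10915.602439) = 139786.684366
Denominator: (-1.5340)·(-10914.602439) = 16742.882990
L = 139786.684366/16742.882990 = 8.3490

Final: 8.3490


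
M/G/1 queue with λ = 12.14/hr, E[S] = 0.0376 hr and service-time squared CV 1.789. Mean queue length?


ρ = λ·E[S] = 12.14·0.0376 = 0.4565
Lq = ρ²(1+C_s²)/(2(1−ρ)) = 0.2084·(1+1.789)/(2·0.5435)
= 0.2084·2.7890/1.0871 = 0.53457

Final: 0.53457


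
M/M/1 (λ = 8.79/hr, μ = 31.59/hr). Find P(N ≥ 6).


ρ = 8.79/31.59 = 0.2783
P(N ≥ n) = ρ^n = 0.2783^6 = 0.0004641

Final: 0.0004641


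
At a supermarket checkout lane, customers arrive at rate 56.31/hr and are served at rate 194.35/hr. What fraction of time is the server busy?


ρ = λ/μ = 56.31/194.35 = 0.2897

Final: 0.2897


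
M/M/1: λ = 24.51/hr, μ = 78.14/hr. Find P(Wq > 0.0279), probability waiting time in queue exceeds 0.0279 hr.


ρ = 24.51/78.14 = 0.3137
P(Wq > t) = ρ·e^{−(μ−λ)t} = 0.3137·e^{−1.4963}
= 0.3137·0.223962 = 0.070250

Final: 0.070250
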